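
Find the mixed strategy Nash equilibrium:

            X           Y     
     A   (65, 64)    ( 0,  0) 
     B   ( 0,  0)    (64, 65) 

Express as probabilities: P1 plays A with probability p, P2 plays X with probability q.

p = 0.5039, q = 0.4961

Work:
Find probabilities that make opponent indifferent:
P2 chooses q to make P1 indifferent between A and B
P1 chooses p to make P2 indifferent between X and Y
Mixed NE: P1 plays (A: 0.5039, B: 0.4961), P2 plays (X: 0.4961, Y: 0.5039)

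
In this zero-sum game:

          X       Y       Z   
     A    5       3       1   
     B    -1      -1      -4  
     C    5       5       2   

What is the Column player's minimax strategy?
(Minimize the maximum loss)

Column should play Z, value = 2

Work:
Column player minimizes Row's maximum payoff:
Column X: max payoff to Row = 5
Column Y: max payoff to Row = 5
Column Z: max payoff to Row = 2
Minimum is 2, achieved by column Z.
Minimax strategy: Z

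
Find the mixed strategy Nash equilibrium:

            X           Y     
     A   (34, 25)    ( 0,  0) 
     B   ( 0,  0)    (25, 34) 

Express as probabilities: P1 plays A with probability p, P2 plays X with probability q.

p = 0.5763, q = 0.4237

Work:
Find probabilities that make opponent indifferent:
P2 chooses q to make P1 indifferent between A and B
P1 chooses p to make P2 indifferent between X and Y
Mixed NE: P1 plays (A: 0.5763, B: 0.4237), P2 plays (X: 0.4237, Y: 0.5763)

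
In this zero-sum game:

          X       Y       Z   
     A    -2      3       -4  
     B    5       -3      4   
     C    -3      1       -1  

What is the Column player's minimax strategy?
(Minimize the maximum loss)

Column should play Y, value = 3

Work:
Column player minimizes Row's maximum payoff:
Column X: max payoff to Row = 5
Column Y: max payoff to Row = 3
Column Z: max payoff to Row = 4
Minimum is 3, achieved by column Y.
Minimax strategy: Y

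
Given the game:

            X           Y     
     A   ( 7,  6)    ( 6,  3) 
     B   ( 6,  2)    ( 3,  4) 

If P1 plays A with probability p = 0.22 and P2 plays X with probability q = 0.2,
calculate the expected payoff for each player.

E[P1] = 4.172, E[P2] = 3.6

Work:
E[P1] = p·q·π₁(A,X) + p·(1-q)·π₁(A,Y) + (1-p)·q·π₁(B,X) + (1-p)·(1-q)·π₁(B,Y)
= 0.22·0.2·7 + 0.22·0.8·6 + 0.78·0.2·6 + 0.78·0.8·3
= 4.172

E[P2] = 3.6 (similar calculation)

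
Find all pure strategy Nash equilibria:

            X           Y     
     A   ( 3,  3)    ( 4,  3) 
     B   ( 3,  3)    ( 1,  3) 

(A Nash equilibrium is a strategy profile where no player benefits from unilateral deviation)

Nash equilibrium: (A, X), (A, Y), (B, X)

Work:
Best responses:
  P1 vs X: payoffs [3, 3] → best response A/B (payoff 3)
  P1 vs Y: payoffs [4, 1] → best response A (payoff 4)
  P2 vs A: payoffs [3, 3] → best response X/Y (payoff 3)
  P2 vs B: payoffs [3, 3] → best response X/Y (payoff 3)
Mutual best responses: (A,X), (A,Y), (B,X) → Nash equilibria.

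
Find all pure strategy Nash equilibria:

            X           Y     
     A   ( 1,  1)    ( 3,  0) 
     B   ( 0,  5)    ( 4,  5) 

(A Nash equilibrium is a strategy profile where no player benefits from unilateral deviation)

Nash equilibrium: (A, X), (B, Y)

Work:
Best responses:
  P1 vs X: payoffs [1, 0] → best response A (payoff 1)
  P1 vs Y: payoffs [3, 4] → best response B (payoff 4)
  P2 vs A: payoffs [1, 0] → best response X (payoff 1)
  P2 vs B: payoffs [5, 5] → best response X/Y (payoff 5)
Mutual best responses: (A,X), (B,Y) → Nash equilibria.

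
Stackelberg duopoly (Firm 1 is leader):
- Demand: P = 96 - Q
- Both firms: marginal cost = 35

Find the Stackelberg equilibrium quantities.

q₁* (leader) = 30.5, q₂* (follower) = 15.25

Work:
Follower's reaction: q₂ = (a - c - q₁)/2
Leader substitutes: π₁ = q₁·(a - q₁ - (a-c-q₁)/2 - c)
FOC: q₁* = (96 - 35)/2 = 30.50
Then: q₂* = (96 - 35 - 30.5)/2 = 15.25
Leader has first-mover advantage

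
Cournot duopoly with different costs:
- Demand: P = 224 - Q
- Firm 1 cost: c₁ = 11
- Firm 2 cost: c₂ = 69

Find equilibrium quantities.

q₁* = 90.33, q₂* = 32.33

Work:
Reaction: q₁ = (224 - 11 - q₂)/2
Reaction: q₂ = (224 - 69 - q₁)/2
Solve simultaneously:
q₁* = (224 - 2×11 + 69)/3 = 90.33
q₂* = (224 - 2×69 + 11)/3 = 32.33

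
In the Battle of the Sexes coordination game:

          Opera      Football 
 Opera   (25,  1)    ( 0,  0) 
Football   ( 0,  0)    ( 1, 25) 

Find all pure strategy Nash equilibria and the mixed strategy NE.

Pure NE: (Opera, Opera) and (Football, Football); Mixed NE: p = 0.9615, q = 0.0385

Work:
Check pure NE:
(Opera, Opera): (25, 1) - no unilateral deviation beneficial
(Football, Football): (1, 25) - no unilateral deviation beneficial
Mixed NE: P1 plays Opera with p = 0.9615, P2 plays Opera with q = 0.0385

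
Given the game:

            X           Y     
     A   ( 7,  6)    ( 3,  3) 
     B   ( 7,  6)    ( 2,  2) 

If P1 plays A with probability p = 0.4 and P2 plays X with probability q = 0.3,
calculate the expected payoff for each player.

E[P1] = 3.78, E[P2] = 3.48

Work:
E[P1] = p·q·π₁(A,X) + p·(1-q)·π₁(A,Y) + (1-p)·q·π₁(B,X) + (1-p)·(1-q)·π₁(B,Y)
= 0.4·0.3·7 + 0.4·0.7·3 + 0.6·0.3·7 + 0.6·0.7·2
= 3.78

E[P2] = 3.48 (similar calculation)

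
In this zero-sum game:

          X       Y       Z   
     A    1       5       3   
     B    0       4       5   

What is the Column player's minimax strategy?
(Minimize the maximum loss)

Column should play X, value = 1

Work:
Column player minimizes Row's maximum payoff:
Column X: max payoff to Row = 1
Column Y: max payoff to Row = 5
Column Z: max payoff to Row = 5
Minimum is 1, achieved by column X.
Minimax strategy: X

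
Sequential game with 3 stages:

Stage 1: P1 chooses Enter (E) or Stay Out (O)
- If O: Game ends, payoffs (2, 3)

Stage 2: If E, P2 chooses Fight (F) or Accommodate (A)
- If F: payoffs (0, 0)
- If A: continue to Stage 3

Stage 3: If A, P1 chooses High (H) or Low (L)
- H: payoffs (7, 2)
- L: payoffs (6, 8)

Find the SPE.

SPE: (E, A, H); Outcome (7, 2)

Work:
Stage 3: P1 chooses H (7 vs 6)
Stage 2: P2: F->0, A->2 (anticipating H). Choose A
Stage 1: P1: O->2, E->7 (anticipating A, H). Choose E
SPE path: E -> A -> H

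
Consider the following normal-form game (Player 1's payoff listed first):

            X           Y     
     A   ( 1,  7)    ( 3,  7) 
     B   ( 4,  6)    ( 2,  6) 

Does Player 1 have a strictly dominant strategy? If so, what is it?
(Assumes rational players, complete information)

No strictly dominant strategy exists for Player 1

Work:
A strategy strictly dominates another if it gives a strictly higher payoff against every opponent action. Compare each pair of P1's strategies column-by-column:
  A vs B: [1 vs 4, 3 vs 2] → A does not strictly dominate B (column X: 1 ≤ 4)
  B vs A: [4 vs 1, 2 vs 3] → B does not strictly dominate A (column Y: 2 ≤ 3)
No single strategy strictly dominates all others → no strictly dominant strategy.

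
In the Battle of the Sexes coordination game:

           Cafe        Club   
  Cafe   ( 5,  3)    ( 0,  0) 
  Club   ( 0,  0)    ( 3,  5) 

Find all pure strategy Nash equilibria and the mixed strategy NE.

Pure NE: (Cafe, Cafe) and (Club, Club); Mixed NE: p = 0.625, q = 0.375

Work:
Check pure NE:
(Cafe, Cafe): (5, 3) - no unilateral deviation beneficial
(Club, Club): (3, 5) - no unilateral deviation beneficial
Mixed NE: P1 plays Cafe with p = 0.625, P2 plays Cafe with q = 0.375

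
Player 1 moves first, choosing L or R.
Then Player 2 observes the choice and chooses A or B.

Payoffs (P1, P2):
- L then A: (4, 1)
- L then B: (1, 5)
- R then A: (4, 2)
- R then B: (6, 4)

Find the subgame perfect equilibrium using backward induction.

P1 plays R, P2 plays B after L and B after R; Payoff (6, 4)

Work:
Backward induction:
After L: P2 chooses B → P1 gets 1
After R: P2 chooses B → P1 gets 6
P1 chooses R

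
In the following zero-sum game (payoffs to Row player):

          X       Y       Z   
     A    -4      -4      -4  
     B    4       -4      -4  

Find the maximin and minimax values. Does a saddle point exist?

Maximin = -4, Minimax = -4, Saddle: True

Work:
Row minimums: [-4, -4] → maximin = -4
Column maximums: [4, -4, -4] → minimax = -4
Saddle point exists! Game value = -4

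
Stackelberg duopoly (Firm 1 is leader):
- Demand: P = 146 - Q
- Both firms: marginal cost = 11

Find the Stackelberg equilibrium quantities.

q₁* (leader) = 67.5, q₂* (follower) = 33.75

Work:
Follower's reaction: q₂ = (a - c - q₁)/2
Leader substitutes: π₁ = q₁·(a - q₁ - (a-c-q₁)/2 - c)
FOC: q₁* = (146 - 11)/2 = 67.50
Then: q₂* = (146 - 11 - 67.5)/2 = 33.75
Leader has first-mover advantage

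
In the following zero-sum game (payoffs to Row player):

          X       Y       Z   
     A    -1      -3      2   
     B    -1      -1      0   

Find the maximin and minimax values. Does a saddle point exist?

Maximin = -1, Minimax = -1, Saddle: True

Work:
Row minimums: [-3, -1] → maximin = -1
Column maximums: [-1, -1, 2] → minimax = -1
Saddle point exists! Game value = -1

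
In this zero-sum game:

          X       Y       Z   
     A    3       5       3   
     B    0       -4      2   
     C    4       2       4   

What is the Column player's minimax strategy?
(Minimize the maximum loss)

Column should play X or Z (all achieve the minimum), value = 4

Work:
Column player minimizes Row's maximum payoff:
Column X: max payoff to Row = 4
Column Y: max payoff to Row = 5
Column Z: max payoff to Row = 4
Minimum is 4, achieved by columns X, Z (tied).
Each of X or Z is a minimax strategy.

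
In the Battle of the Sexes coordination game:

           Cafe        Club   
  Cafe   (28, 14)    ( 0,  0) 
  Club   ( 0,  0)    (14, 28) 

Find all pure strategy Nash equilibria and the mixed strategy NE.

Pure NE: (Cafe, Cafe) and (Club, Club); Mixed NE: p = 0.6667, q = 0.3333

Work:
Check pure NE:
(Cafe, Cafe): (28, 14) - no unilateral deviation beneficial
(Club, Club): (14, 28) - no unilateral deviation beneficial
Mixed NE: P1 plays Cafe with p = 0.6667, P2 plays Cafe with q = 0.3333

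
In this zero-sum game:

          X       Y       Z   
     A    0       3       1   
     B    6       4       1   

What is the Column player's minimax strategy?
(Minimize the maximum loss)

Column should play Z, value = 1

Work:
Column player minimizes Row's maximum payoff:
Column X: max payoff to Row = 6
Column Y: max payoff to Row = 4
Column Z: max payoff to Row = 1
Minimum is 1, achieved by column Z.
Minimax strategy: Z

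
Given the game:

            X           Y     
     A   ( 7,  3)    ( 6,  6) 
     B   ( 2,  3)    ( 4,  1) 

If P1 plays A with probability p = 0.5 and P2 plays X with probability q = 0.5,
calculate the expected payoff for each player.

E[P1] = 4.75, E[P2] = 3.25

Work:
E[P1] = p·q·π₁(A,X) + p·(1-q)·π₁(A,Y) + (1-p)·q·π₁(B,X) + (1-p)·(1-q)·π₁(B,Y)
= 0.5·0.5·7 + 0.5·0.5·6 + 0.5·0.5·2 + 0.5·0.5·4
= 4.75

E[P2] = 3.25 (similar calculation)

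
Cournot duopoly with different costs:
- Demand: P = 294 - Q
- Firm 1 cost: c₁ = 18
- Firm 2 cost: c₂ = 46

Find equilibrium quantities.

q₁* = 101.33, q₂* = 73.33

Work:
Reaction: q₁ = (294 - 18 - q₂)/2
Reaction: q₂ = (294 - 46 - q₁)/2
Solve simultaneously:
q₁* = (294 - 2×18 + 46)/3 = 101.33
q₂* = (294 - 2×46 + 18)/3 = 73.33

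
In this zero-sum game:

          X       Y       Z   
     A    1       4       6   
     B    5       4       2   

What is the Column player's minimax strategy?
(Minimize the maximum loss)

Column should play Y, value = 4

Work:
Column player minimizes Row's maximum payoff:
Column X: max payoff to Row = 5
Column Y: max payoff to Row = 4
Column Z: max payoff to Row = 6
Minimum is 4, achieved by column Y.
Minimax strategy: Y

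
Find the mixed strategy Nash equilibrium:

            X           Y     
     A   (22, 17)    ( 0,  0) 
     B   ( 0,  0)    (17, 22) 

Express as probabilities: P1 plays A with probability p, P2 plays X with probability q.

p = 0.5641, q = 0.4359

Work:
Find probabilities that make opponent indifferent:
P2 chooses q to make P1 indifferent between A and B
P1 chooses p to make P2 indifferent between X and Y
Mixed NE: P1 plays (A: 0.5641, B: 0.4359), P2 plays (X: 0.4359, Y: 0.5641)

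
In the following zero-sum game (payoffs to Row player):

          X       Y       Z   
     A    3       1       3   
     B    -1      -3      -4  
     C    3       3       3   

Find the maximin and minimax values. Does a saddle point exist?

Maximin = 3, Minimax = 3, Saddle: True

Work:
Row minimums: [1, -4, 3] → maximin = 3
Column maximums: [3, 3, 3] → minimax = 3
Saddle point exists! Game value = 3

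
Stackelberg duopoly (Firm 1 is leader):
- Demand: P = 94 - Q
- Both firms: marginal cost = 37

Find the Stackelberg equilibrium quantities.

q₁* (leader) = 28.5, q₂* (follower) = 14.25

Work:
Follower's reaction: q₂ = (a - c - q₁)/2
Leader substitutes: π₁ = q₁·(a - q₁ - (a-c-q₁)/2 - c)
FOC: q₁* = (94 - 37)/2 = 28.50
Then: q₂* = (94 - 37 - 28.5)/2 = 14.25
Leader has first-mover advantage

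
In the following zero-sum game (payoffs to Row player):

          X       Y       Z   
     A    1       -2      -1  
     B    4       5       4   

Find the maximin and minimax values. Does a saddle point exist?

Maximin = 4, Minimax = 4, Saddle: True

Work:
Row minimums: [-2, 4] → maximin = 4
Column maximums: [4, 5, 4] → minimax = 4
Saddle point exists! Game value = 4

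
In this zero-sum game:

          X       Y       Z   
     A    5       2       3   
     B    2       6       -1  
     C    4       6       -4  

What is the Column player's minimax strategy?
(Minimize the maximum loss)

Column should play Z, value = 3

Work:
Column player minimizes Row's maximum payoff:
Column X: max payoff to Row = 5
Column Y: max payoff to Row = 6
Column Z: max payoff to Row = 3
Minimum is 3, achieved by column Z.
Minimax strategy: Z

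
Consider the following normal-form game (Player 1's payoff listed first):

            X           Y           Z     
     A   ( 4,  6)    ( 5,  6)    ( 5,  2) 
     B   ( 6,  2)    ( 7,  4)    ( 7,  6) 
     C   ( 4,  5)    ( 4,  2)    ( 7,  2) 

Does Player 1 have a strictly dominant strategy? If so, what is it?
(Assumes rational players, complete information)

No strictly dominant strategy exists for Player 1

Work:
A strategy strictly dominates another if it gives a strictly higher payoff against every opponent action. Compare each pair of P1's strategies column-by-column:
  A vs B: [4 vs 6, 5 vs 7, 5 vs 7] → A does not strictly dominate B (column X: 4 ≤ 6)
  A vs C: [4 vs 4, 5 vs 4, 5 vs 7] → A does not strictly dominate C (column X: 4 ≤ 4)
  B vs A: [6 vs 4, 7 vs 5, 7 vs 5] → B strictly dominates A
  B vs C: [6 vs 4, 7 vs 4, 7 vs 7] → B does not strictly dominate C (column Z: 7 ≤ 7)
  C vs A: [4 vs 4, 4 vs 5, 7 vs 5] → C does not strictly dominate A (column X: 4 ≤ 4)
  C vs B: [4 vs 6, 4 vs 7, 7 vs 7] → C does not strictly dominate B (column X: 4 ≤ 6)
No single strategy strictly dominates all others → no strictly dominant strategy.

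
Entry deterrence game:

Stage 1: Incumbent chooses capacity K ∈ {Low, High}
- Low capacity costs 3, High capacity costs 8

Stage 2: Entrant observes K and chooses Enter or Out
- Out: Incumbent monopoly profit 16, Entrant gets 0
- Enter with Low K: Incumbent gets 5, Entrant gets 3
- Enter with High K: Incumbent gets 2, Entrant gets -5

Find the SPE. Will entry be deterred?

SPE: (High, Enter|Low, Out|High); Entry deterred. Incumbent net profit = 8

Work:
After Low K: Entrant enters (3 > 0)
After High K: Entrant stays out (-5 < 0)
Incumbent: Low → 5−3=2, High → 16−8=8
Incumbent chooses High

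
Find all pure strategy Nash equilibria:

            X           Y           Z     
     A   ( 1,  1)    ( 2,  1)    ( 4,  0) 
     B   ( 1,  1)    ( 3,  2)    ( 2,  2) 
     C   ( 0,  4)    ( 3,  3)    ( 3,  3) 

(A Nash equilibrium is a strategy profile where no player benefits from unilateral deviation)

Nash equilibrium: (A, X), (B, Y)

Work:
Best responses:
  P1 vs X: payoffs [1, 1, 0] → best response A/B (payoff 1)
  P1 vs Y: payoffs [2, 3, 3] → best response B/C (payoff 3)
  P1 vs Z: payoffs [4, 2, 3] → best response A (payoff 4)
  P2 vs A: payoffs [1, 1, 0] → best response X/Y (payoff 1)
  P2 vs B: payoffs [1, 2, 2] → best response Y/Z (payoff 2)
  P2 vs C: payoffs [4, 3, 3] → best response X (payoff 4)
Mutual best responses: (A,X), (B,Y) → Nash equilibria.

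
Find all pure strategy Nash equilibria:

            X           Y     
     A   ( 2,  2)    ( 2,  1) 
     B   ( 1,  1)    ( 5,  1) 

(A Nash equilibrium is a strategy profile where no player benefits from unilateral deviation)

Nash equilibrium: (A, X), (B, Y)

Work:
Best responses:
  P1 vs X: payoffs [2, 1] → best response A (payoff 2)
  P1 vs Y: payoffs [2, 5] → best response B (payoff 5)
  P2 vs A: payoffs [2, 1] → best response X (payoff 2)
  P2 vs B: payoffs [1, 1] → best response X/Y (payoff 1)
Mutual best responses: (A,X), (B,Y) → Nash equilibria.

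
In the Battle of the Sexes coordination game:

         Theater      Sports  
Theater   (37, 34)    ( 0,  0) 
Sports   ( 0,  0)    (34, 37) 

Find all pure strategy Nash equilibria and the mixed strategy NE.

Pure NE: (Theater, Theater) and (Sports, Sports); Mixed NE: p = 0.5211, q = 0.4789

Work:
Check pure NE:
(Theater, Theater): (37, 34) - no unilateral deviation beneficial
(Sports, Sports): (34, 37) - no unilateral deviation beneficial
Mixed NE: P1 plays Theater with p = 0.5211, P2 plays Theater with q = 0.4789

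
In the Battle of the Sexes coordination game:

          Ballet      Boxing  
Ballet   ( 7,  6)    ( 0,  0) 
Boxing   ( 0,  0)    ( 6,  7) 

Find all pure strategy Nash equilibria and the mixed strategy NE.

Pure NE: (Ballet, Ballet) and (Boxing, Boxing); Mixed NE: p = 0.5385, q = 0.4615

Work:
Check pure NE:
(Ballet, Ballet): (7, 6) - no unilateral deviation beneficial
(Boxing, Boxing): (6, 7) - no unilateral deviation beneficial
Mixed NE: P1 plays Ballet with p = 0.5385, P2 plays Ballet with q = 0.4615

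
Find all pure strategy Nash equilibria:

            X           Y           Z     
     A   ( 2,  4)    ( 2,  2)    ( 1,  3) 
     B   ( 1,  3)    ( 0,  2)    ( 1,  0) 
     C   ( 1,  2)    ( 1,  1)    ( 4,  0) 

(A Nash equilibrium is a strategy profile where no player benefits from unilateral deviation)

Nash equilibrium: (A, X)

Work:
Best responses:
  P1 vs X: payoffs [2, 1, 1] → best response A (payoff 2)
  P1 vs Y: payoffs [2, 0, 1] → best response A (payoff 2)
  P1 vs Z: payoffs [1, 1, 4] → best response C (payoff 4)
  P2 vs A: payoffs [4, 2, 3] → best response X (payoff 4)
  P2 vs B: payoffs [3, 2, 0] → best response X (payoff 3)
  P2 vs C: payoffs [2, 1, 0] → best response X (payoff 2)
Mutual best responses: (A,X) → Nash equilibria.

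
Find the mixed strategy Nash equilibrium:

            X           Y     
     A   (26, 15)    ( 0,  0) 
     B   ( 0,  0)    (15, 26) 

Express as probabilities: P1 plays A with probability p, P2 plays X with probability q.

p = 0.6341, q = 0.3659

Work:
Find probabilities that make opponent indifferent:
P2 chooses q to make P1 indifferent between A and B
P1 chooses p to make P2 indifferent between X and Y
Mixed NE: P1 plays (A: 0.6341, B: 0.3659), P2 plays (X: 0.3659, Y: 0.6341)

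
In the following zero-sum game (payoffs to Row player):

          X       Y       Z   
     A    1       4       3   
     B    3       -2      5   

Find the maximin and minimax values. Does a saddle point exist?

Maximin = 1, Minimax = 3, Saddle: False

Work:
Row minimums: [1, -2] → maximin = 1
Column maximums: [3, 4, 5] → minimax = 3
No saddle point (maximin ≠ minimax). Mixed strategy needed.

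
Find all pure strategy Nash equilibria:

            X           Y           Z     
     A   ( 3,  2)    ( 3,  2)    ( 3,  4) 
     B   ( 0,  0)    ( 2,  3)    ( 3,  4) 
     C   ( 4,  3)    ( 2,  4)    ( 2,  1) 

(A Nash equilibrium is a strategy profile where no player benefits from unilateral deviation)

Nash equilibrium: (A, Z), (B, Z)

Work:
Best responses:
  P1 vs X: payoffs [3, 0, 4] → best response C (payoff 4)
  P1 vs Y: payoffs [3, 2, 2] → best response A (payoff 3)
  P1 vs Z: payoffs [3, 3, 2] → best response A/B (payoff 3)
  P2 vs A: payoffs [2, 2, 4] → best response Z (payoff 4)
  P2 vs B: payoffs [0, 3, 4] → best response Z (payoff 4)
  P2 vs C: payoffs [3, 4, 1] → best response Y (payoff 4)
Mutual best responses: (A,Z), (B,Z) → Nash equilibria.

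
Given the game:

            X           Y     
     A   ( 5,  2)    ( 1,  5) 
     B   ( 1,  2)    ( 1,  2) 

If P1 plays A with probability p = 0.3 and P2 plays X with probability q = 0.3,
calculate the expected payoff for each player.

E[P1] = 1.36, E[P2] = 2.63

Work:
E[P1] = p·q·π₁(A,X) + p·(1-q)·π₁(A,Y) + (1-p)·q·π₁(B,X) + (1-p)·(1-q)·π₁(B,Y)
= 0.3·0.3·5 + 0.3·0.7·1 + 0.7·0.3·1 + 0.7·0.7·1
= 1.36

E[P2] = 2.63 (similar calculation)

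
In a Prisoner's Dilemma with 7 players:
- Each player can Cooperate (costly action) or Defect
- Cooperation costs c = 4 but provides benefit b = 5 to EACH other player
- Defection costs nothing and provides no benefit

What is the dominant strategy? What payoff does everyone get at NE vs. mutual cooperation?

Dominant: Defect; NE payoff = 0; Coop payoff = 26

Work:
Defect dominates (saves cost c = 4, benefit to others is external)
NE: All defect → everyone gets 0
If all cooperate: each receives (6)×5 - 4 = 26
Social dilemma: 26 > 0 but NE gives 0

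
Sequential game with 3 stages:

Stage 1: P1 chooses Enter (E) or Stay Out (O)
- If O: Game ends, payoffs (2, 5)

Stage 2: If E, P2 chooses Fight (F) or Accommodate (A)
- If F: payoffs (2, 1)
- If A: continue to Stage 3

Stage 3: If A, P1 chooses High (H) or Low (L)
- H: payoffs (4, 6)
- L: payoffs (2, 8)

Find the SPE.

SPE: (E, A, H); Outcome (4, 6)

Work:
Stage 3: P1 chooses H (4 vs 2)
Stage 2: P2: F->1, A->6 (anticipating H). Choose A
Stage 1: P1: O->2, E->4 (anticipating A, H). Choose E
SPE path: E -> A -> H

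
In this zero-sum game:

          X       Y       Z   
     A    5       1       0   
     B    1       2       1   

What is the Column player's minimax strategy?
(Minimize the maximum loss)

Column should play Z, value = 1

Work:
Column player minimizes Row's maximum payoff:
Column X: max payoff to Row = 5
Column Y: max payoff to Row = 2
Column Z: max payoff to Row = 1
Minimum is 1, achieved by column Z.
Minimax strategy: Z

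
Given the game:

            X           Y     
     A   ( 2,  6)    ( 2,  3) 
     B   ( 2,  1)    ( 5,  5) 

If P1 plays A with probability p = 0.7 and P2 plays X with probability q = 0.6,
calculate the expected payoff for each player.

E[P1] = 2.36, E[P2] = 4.14

Work:
E[P1] = p·q·π₁(A,X) + p·(1-q)·π₁(A,Y) + (1-p)·q·π₁(B,X) + (1-p)·(1-q)·π₁(B,Y)
= 0.7·0.6·2 + 0.7·0.4·2 + 0.3·0.6·2 + 0.3·0.4·5
= 2.36

E[P2] = 4.14 (similar calculation)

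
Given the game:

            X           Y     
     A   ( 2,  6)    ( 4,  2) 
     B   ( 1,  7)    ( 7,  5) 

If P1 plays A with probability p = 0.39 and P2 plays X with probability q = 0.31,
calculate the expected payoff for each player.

E[P1] = 4.4536, E[P2] = 4.6918

Work:
E[P1] = p·q·π₁(A,X) + p·(1-q)·π₁(A,Y) + (1-p)·q·π₁(B,X) + (1-p)·(1-q)·π₁(B,Y)
= 0.39·0.31·2 + 0.39·0.69·4 + 0.61·0.31·1 + 0.61·0.69·7
= 4.4536

E[P2] = 4.6918 (similar calculation)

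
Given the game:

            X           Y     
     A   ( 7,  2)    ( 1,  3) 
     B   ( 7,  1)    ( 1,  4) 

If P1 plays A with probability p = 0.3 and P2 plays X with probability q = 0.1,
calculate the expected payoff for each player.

E[P1] = 1.6, E[P2] = 3.46

Work:
E[P1] = p·q·π₁(A,X) + p·(1-q)·π₁(A,Y) + (1-p)·q·π₁(B,X) + (1-p)·(1-q)·π₁(B,Y)
= 0.3·0.1·7 + 0.3·0.9·1 + 0.7·0.1·7 + 0.7·0.9·1
= 1.6

E[P2] = 3.46 (similar calculation)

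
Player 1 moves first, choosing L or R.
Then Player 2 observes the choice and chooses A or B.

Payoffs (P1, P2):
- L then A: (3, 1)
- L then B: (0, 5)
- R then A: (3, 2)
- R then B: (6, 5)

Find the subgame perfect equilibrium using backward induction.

P1 plays R, P2 plays B after L and B after R; Payoff (6, 5)

Work:
Backward induction:
After L: P2 chooses B → P1 gets 0
After R: P2 chooses B → P1 gets 6
P1 chooses R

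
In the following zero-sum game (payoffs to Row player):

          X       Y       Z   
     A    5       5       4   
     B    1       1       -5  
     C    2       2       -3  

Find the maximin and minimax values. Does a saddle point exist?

Maximin = 4, Minimax = 4, Saddle: True

Work:
Row minimums: [4, -5, -3] → maximin = 4
Column maximums: [5, 5, 4] → minimax = 4
Saddle point exists! Game value = 4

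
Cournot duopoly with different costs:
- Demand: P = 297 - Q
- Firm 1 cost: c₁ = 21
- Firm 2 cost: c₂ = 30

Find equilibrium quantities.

q₁* = 95.0, q₂* = 86.0

Work:
Reaction: q₁ = (297 - 21 - q₂)/2
Reaction: q₂ = (297 - 30 - q₁)/2
Solve simultaneously:
q₁* = (297 - 2×21 + 30)/3 = 95.0
q₂* = (297 - 2×30 + 21)/3 = 86.0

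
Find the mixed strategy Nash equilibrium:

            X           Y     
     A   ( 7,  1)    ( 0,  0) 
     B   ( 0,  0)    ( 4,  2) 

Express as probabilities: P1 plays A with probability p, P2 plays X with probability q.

p = 0.6667, q = 0.3636

Work:
Find probabilities that make opponent indifferent:
P2 chooses q to make P1 indifferent between A and B
P1 chooses p to make P2 indifferent between X and Y
Mixed NE: P1 plays (A: 0.6667, B: 0.3333), P2 plays (X: 0.3636, Y: 0.6364)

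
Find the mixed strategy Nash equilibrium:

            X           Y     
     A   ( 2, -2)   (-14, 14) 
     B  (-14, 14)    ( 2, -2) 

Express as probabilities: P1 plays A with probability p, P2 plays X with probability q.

p = 0.5, q = 0.5

Work:
Find probabilities that make opponent indifferent:
P2 chooses q to make P1 indifferent between A and B
P1 chooses p to make P2 indifferent between X and Y
Mixed NE: P1 plays (A: 0.5, B: 0.5), P2 plays (X: 0.5, Y: 0.5)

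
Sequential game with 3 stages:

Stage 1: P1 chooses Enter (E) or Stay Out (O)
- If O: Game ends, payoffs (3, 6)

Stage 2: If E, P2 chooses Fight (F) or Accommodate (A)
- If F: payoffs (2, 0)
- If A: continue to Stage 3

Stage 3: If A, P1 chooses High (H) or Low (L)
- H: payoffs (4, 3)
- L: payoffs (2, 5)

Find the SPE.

SPE: (E, A, H); Outcome (4, 3)

Work:
Stage 3: P1 chooses H (4 vs 2)
Stage 2: P2: F->0, A->3 (anticipating H). Choose A
Stage 1: P1: O->3, E->4 (anticipating A, H). Choose E
SPE path: E -> A -> H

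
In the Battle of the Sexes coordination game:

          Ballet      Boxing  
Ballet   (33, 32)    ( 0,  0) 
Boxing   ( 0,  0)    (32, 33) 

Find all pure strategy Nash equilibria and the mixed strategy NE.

Pure NE: (Ballet, Ballet) and (Boxing, Boxing); Mixed NE: p = 0.5077, q = 0.4923

Work:
Check pure NE:
(Ballet, Ballet): (33, 32) - no unilateral deviation beneficial
(Boxing, Boxing): (32, 33) - no unilateral deviation beneficial
Mixed NE: P1 plays Ballet with p = 0.5077, P2 plays Ballet with q = 0.4923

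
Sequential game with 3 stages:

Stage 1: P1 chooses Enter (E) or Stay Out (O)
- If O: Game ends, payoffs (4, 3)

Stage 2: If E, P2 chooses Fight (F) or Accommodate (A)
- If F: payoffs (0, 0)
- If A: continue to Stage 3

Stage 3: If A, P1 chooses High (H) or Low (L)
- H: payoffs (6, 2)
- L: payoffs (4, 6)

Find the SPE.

SPE: (E, A, H); Outcome (6, 2)

Work:
Stage 3: P1 chooses H (6 vs 4)
Stage 2: P2: F->0, A->2 (anticipating H). Choose A
Stage 1: P1: O->4, E->6 (anticipating A, H). Choose E
SPE path: E -> A -> H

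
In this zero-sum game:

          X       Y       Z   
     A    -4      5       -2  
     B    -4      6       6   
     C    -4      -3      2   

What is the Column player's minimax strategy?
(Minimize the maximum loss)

Column should play X, value = -4

Work:
Column player minimizes Row's maximum payoff:
Column X: max payoff to Row = -4
Column Y: max payoff to Row = 6
Column Z: max payoff to Row = 6
Minimum is -4, achieved by column X.
Minimax strategy: X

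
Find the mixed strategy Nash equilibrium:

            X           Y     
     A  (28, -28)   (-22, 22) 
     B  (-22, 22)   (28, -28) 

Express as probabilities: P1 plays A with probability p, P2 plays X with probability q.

p = 0.5, q = 0.5

Work:
Find probabilities that make opponent indifferent:
P2 chooses q to make P1 indifferent between A and B
P1 chooses p to make P2 indifferent between X and Y
Mixed NE: P1 plays (A: 0.5, B: 0.5), P2 plays (X: 0.5, Y: 0.5)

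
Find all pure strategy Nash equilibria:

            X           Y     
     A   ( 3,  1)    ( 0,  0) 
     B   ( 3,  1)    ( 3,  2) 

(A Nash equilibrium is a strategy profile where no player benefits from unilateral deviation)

Nash equilibrium: (A, X), (B, Y)

Work:
Best responses:
  P1 vs X: payoffs [3, 3] → best response A/B (payoff 3)
  P1 vs Y: payoffs [0, 3] → best response B (payoff 3)
  P2 vs A: payoffs [1, 0] → best response X (payoff 1)
  P2 vs B: payoffs [1, 2] → best response Y (payoff 2)
Mutual best responses: (A,X), (B,Y) → Nash equilibria.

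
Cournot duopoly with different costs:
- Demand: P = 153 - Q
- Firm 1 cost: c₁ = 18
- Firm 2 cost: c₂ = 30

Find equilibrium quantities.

q₁* = 49.0, q₂* = 37.0

Work:
Reaction: q₁ = (153 - 18 - q₂)/2
Reaction: q₂ = (153 - 30 - q₁)/2
Solve simultaneously:
q₁* = (153 - 2×18 + 30)/3 = 49.0
q₂* = (153 - 2×30 + 18)/3 = 37.0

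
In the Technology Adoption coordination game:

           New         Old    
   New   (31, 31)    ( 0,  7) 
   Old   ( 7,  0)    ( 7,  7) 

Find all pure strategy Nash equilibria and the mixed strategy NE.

Pure NE: (New, New) and (Old, Old); Mixed NE: p = 0.2258, q = 0.2258

Work:
Check pure NE:
(New, New): (31, 31) - no unilateral deviation beneficial
(Old, Old): (7, 7) - no unilateral deviation beneficial
Mixed NE: P1 plays New with p = 0.2258, P2 plays New with q = 0.2258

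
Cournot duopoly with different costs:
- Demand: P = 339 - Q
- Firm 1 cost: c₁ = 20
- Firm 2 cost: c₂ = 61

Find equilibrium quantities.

q₁* = 120.0, q₂* = 79.0

Work:
Reaction: q₁ = (339 - 20 - q₂)/2
Reaction: q₂ = (339 - 61 - q₁)/2
Solve simultaneously:
q₁* = (339 - 2×20 + 61)/3 = 120.0
q₂* = (339 - 2×61 + 20)/3 = 79.0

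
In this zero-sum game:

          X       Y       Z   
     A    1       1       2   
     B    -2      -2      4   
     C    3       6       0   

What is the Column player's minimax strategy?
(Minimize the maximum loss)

Column should play X, value = 3

Work:
Column player minimizes Row's maximum payoff:
Column X: max payoff to Row = 3
Column Y: max payoff to Row = 6
Column Z: max payoff to Row = 4
Minimum is 3, achieved by column X.
Minimax strategy: X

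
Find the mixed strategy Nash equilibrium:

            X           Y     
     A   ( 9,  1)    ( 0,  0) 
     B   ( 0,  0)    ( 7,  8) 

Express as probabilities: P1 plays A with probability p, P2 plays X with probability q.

p = 0.8889, q = 0.4375

Work:
Find probabilities that make opponent indifferent:
P2 chooses q to make P1 indifferent between A and B
P1 chooses p to make P2 indifferent between X and Y
Mixed NE: P1 plays (A: 0.8889, B: 0.1111), P2 plays (X: 0.4375, Y: 0.5625)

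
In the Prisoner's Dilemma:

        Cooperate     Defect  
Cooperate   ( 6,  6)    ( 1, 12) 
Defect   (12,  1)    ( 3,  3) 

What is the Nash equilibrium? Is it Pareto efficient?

(Defect, Defect) is NE; not Pareto efficient

Work:
Defect dominates Cooperate for both players:
If P2 cooperates: Defect (12) > Cooperate (6)
If P2 defects: Defect (3) > Cooperate (1)
NE: (Defect, Defect) with payoff (3, 3)
But (Cooperate, Cooperate) = (6, 6) Pareto dominates (3, 3)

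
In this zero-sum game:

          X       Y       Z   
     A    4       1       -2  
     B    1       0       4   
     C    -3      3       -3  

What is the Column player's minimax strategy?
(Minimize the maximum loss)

Column should play Y, value = 3

Work:
Column player minimizes Row's maximum payoff:
Column X: max payoff to Row = 4
Column Y: max payoff to Row = 3
Column Z: max payoff to Row = 4
Minimum is 3, achieved by column Y.
Minimax strategy: Y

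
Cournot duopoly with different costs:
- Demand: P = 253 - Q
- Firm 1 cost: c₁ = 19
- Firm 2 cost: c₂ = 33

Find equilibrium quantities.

q₁* = 82.67, q₂* = 68.67

Work:
Reaction: q₁ = (253 - 19 - q₂)/2
Reaction: q₂ = (253 - 33 - q₁)/2
Solve simultaneously:
q₁* = (253 - 2×19 + 33)/3 = 82.67
q₂* = (253 - 2×33 + 19)/3 = 68.67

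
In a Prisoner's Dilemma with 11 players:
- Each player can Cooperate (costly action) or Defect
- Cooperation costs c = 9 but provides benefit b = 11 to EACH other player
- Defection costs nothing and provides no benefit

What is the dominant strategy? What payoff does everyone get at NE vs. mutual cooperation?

Dominant: Defect; NE payoff = 0; Coop payoff = 101

Work:
Defect dominates (saves cost c = 9, benefit to others is external)
NE: All defect → everyone gets 0
If all cooperate: each receives (10)×11 - 9 = 101
Social dilemma: 101 > 0 but NE gives 0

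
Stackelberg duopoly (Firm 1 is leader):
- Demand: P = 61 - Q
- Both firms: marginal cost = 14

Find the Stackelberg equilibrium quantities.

q₁* (leader) = 23.5, q₂* (follower) = 11.75

Work:
Follower's reaction: q₂ = (a - c - q₁)/2
Leader substitutes: π₁ = q₁·(a - q₁ - (a-c-q₁)/2 - c)
FOC: q₁* = (61 - 14)/2 = 23.50
Then: q₂* = (61 - 14 - 23.5)/2 = 11.75
Leader has first-mover advantage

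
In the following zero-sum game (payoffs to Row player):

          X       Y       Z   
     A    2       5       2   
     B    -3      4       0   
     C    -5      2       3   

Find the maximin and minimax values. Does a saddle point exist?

Maximin = 2, Minimax = 2, Saddle: True

Work:
Row minimums: [2, -3, -5] → maximin = 2
Column maximums: [2, 5, 3] → minimax = 2
Saddle point exists! Game value = 2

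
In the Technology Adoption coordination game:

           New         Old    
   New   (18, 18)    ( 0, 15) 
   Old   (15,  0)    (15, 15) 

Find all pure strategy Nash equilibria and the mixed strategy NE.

Pure NE: (New, New) and (Old, Old); Mixed NE: p = 0.8333, q = 0.8333

Work:
Check pure NE:
(New, New): (18, 18) - no unilateral deviation beneficial
(Old, Old): (15, 15) - no unilateral deviation beneficial
Mixed NE: P1 plays New with p = 0.8333, P2 plays New with q = 0.8333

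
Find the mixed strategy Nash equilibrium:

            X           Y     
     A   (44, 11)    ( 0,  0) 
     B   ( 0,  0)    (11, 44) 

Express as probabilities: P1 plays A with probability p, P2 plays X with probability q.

p = 0.8, q = 0.2

Work:
Find probabilities that make opponent indifferent:
P2 chooses q to make P1 indifferent between A and B
P1 chooses p to make P2 indifferent between X and Y
Mixed NE: P1 plays (A: 0.8, B: 0.2), P2 plays (X: 0.2, Y: 0.8)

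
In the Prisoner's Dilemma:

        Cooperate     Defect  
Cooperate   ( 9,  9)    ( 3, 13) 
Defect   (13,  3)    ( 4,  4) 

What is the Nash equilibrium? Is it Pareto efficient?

(Defect, Defect) is NE; not Pareto efficient

Work:
Defect dominates Cooperate for both players:
If P2 cooperates: Defect (13) > Cooperate (9)
If P2 defects: Defect (4) > Cooperate (3)
NE: (Defect, Defect) with payoff (4, 4)
But (Cooperate, Cooperate) = (9, 9) Pareto dominates (4, 4)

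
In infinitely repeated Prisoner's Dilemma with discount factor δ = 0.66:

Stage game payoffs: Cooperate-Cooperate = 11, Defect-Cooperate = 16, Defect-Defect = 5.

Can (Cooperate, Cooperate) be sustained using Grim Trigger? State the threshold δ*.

δ* = 0.4545; since δ = 0.66 ≥ 0.4545, cooperation can be sustained

Work:
For Grim Trigger:
Cooperate forever: 11/(1-δ)
Defect then punished: 16 + 5·δ/(1-δ)
Need: 11/(1-δ) ≥ 16 + 5·δ/(1-δ)
Solving: δ ≥ (T-R)/(T-P) = (16-11)/(16-5) = 0.4545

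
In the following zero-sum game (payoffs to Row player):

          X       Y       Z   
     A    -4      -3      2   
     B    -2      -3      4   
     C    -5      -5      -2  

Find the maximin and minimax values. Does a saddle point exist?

Maximin = -3, Minimax = -3, Saddle: True

Work:
Row minimums: [-4, -3, -5] → maximin = -3
Column maximums: [-2, -3, 4] → minimax = -3
Saddle point exists! Game value = -3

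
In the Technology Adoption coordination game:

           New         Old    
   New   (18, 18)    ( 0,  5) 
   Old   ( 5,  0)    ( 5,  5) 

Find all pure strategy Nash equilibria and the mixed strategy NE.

Pure NE: (New, New) and (Old, Old); Mixed NE: p = 0.2778, q = 0.2778

Work:
Check pure NE:
(New, New): (18, 18) - no unilateral deviation beneficial
(Old, Old): (5, 5) - no unilateral deviation beneficial
Mixed NE: P1 plays New with p = 0.2778, P2 plays New with q = 0.2778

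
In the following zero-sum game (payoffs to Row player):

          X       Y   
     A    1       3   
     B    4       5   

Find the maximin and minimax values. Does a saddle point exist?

Maximin = 4, Minimax = 4, Saddle: True

Work:
Row minimums: [1, 4] → maximin = 4
Column maximums: [4, 5] → minimax = 4
Saddle point exists! Game value = 4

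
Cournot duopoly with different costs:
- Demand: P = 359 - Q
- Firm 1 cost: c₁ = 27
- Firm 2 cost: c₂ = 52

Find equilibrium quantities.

q₁* = 119.0, q₂* = 94.0

Work:
Reaction: q₁ = (359 - 27 - q₂)/2
Reaction: q₂ = (359 - 52 - q₁)/2
Solve simultaneously:
q₁* = (359 - 2×27 + 52)/3 = 119.0
q₂* = (359 - 2×52 + 27)/3 = 94.0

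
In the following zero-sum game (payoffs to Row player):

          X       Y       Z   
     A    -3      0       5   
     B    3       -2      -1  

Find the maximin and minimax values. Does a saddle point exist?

Maximin = -2, Minimax = 0, Saddle: False

Work:
Row minimums: [-3, -2] → maximin = -2
Column maximums: [3, 0, 5] → minimax = 0
No saddle point (maximin ≠ minimax). Mixed strategy needed.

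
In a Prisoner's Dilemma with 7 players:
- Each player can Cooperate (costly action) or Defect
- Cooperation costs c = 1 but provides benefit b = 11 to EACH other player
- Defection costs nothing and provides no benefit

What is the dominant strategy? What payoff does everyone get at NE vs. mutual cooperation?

Dominant: Defect; NE payoff = 0; Coop payoff = 65

Work:
Defect dominates (saves cost c = 1, benefit to others is external)
NE: All defect → everyone gets 0
If all cooperate: each receives (6)×11 - 1 = 65
Social dilemma: 65 > 0 but NE gives 0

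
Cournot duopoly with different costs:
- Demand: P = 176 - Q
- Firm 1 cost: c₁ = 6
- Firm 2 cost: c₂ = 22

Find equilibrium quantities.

q₁* = 62.0, q₂* = 46.0

Work:
Reaction: q₁ = (176 - 6 - q₂)/2
Reaction: q₂ = (176 - 22 - q₁)/2
Solve simultaneously:
q₁* = (176 - 2×6 + 22)/3 = 62.0
q₂* = (176 - 2×22 + 6)/3 = 46.0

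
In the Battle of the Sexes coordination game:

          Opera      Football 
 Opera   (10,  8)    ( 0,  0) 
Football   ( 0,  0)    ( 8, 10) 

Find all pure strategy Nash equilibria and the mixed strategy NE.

Pure NE: (Opera, Opera) and (Football, Football); Mixed NE: p = 0.5556, q = 0.4444

Work:
Check pure NE:
(Opera, Opera): (10, 8) - no unilateral deviation beneficial
(Football, Football): (8, 10) - no unilateral deviation beneficial
Mixed NE: P1 plays Opera with p = 0.5556, P2 plays Opera with q = 0.4444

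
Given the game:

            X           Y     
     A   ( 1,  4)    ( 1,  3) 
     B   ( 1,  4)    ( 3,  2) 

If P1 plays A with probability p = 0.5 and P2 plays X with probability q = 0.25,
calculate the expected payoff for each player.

E[P1] = 1.75, E[P2] = 2.875

Work:
E[P1] = p·q·π₁(A,X) + p·(1-q)·π₁(A,Y) + (1-p)·q·π₁(B,X) + (1-p)·(1-q)·π₁(B,Y)
= 0.5·0.25·1 + 0.5·0.75·1 + 0.5·0.25·1 + 0.5·0.75·3
= 1.75

E[P2] = 2.875 (similar calculation)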